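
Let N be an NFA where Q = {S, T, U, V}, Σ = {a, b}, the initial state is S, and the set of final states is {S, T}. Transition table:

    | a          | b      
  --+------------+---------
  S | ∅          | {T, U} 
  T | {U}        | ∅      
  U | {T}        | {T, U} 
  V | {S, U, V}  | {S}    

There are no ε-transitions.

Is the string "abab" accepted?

No

Start in {S}.
Read 'a': {S} → ∅.
The set is empty and remains empty for the remaining 3 symbols.
The final set ∅ contains no accepting state.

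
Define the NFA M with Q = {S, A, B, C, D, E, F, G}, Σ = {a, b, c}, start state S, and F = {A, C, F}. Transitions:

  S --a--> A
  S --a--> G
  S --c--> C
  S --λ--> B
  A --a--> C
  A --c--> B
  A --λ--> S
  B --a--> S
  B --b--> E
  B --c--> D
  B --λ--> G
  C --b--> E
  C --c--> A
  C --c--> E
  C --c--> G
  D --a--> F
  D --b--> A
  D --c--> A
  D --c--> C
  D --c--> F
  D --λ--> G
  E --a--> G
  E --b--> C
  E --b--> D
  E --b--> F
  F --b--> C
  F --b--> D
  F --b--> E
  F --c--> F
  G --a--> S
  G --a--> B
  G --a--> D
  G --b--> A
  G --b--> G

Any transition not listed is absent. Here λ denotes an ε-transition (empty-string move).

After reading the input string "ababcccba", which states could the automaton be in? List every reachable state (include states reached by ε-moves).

Start: ε-closure({S}) = {S, B, G}.
Read 'a': {S, B, G} → {S, A, B, D, G}.
Read 'b': {S, A, B, D, G} → {S, A, B, E, G}.
Read 'a': {S, A, B, E, G} → {S, A, B, C, D, G}.
Read 'b': {S, A, B, C, D, G} → {S, A, B, E, G}.
Read 'c': {S, A, B, E, G} → {B, C, D, G}.
Read 'c': {B, C, D, G} → {S, A, B, C, D, E, F, G}.
Read 'c': {S, A, B, C, D, E, F, G} → {S, A, B, C, D, E, F, G}.
Read 'b': {S, A, B, C, D, E, F, G} → {S, A, B, C, D, E, F, G}.
Read 'a': {S, A, B, C, D, E, F, G} → {S, A, B, C, D, F, G}.

{S, A, B, C, D, F, G}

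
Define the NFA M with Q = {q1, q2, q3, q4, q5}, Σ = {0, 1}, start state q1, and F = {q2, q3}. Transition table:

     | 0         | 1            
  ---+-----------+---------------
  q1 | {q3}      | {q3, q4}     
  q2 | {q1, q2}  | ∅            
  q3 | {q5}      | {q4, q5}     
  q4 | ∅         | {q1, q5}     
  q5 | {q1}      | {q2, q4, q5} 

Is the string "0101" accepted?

Yes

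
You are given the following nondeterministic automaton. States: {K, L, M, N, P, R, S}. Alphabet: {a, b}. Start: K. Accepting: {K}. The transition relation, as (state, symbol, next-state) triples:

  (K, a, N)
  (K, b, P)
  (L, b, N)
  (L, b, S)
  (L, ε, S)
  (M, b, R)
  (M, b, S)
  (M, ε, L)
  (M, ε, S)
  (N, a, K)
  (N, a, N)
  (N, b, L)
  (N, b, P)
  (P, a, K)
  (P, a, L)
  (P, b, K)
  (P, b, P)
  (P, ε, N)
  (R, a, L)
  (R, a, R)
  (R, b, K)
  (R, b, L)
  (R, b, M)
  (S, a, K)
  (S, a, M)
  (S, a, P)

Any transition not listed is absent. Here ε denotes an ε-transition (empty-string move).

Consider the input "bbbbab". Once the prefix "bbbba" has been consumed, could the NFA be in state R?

No

Start in {K}.
Read 'b': K→{P}; union {P}; ε-closure = {N, P}.
Read 'b': N→{L, P}, P→{K, P}; union {K, L, P}; ε-closure = {K, L, N, P, S}.
Read 'b': K→{P}, L→{N, S}, N→{L, P}, P→{K, P}, S→∅; now {K, L, N, P, S}.
Read 'b': K→{P}, L→{N, S}, N→{L, P}, P→{K, P}, S→∅; now {K, L, N, P, S}.
Read 'a': K→{N}, L→∅, N→{K, N}, P→{K, L}, S→{K, M, P}; union {K, L, M, N, P}; ε-closure = {K, L, M, N, P, S}.
State R is not in {K, L, M, N, P, S}.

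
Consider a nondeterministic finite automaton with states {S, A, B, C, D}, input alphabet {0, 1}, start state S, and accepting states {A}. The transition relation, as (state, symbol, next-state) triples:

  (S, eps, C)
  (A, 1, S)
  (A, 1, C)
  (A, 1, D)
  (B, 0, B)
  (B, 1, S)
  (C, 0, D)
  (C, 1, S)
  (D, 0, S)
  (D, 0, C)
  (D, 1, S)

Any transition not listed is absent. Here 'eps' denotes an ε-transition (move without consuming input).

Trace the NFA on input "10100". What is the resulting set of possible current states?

{S, C}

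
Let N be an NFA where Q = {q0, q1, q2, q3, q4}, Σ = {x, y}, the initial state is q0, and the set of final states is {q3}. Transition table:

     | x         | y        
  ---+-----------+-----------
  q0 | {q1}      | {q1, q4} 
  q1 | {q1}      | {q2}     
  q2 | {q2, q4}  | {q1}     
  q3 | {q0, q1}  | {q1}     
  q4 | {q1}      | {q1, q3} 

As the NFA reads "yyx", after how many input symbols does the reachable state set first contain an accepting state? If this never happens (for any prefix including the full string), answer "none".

Start in {q0}.
Read 'y': {q0} → {q1, q4}.
Read 'y': {q1, q4} → {q1, q2, q3}.
None of the earlier sets intersect F, but {q1, q2, q3} does.

2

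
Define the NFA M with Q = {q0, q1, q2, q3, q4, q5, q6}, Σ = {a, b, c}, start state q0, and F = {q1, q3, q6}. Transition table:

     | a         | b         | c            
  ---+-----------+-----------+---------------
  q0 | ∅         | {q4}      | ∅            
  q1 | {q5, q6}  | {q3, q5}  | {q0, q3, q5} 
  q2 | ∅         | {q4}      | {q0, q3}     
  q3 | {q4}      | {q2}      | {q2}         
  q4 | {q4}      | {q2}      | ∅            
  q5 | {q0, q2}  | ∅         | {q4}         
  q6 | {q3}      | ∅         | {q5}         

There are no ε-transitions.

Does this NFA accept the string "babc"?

Yes

Start in {q0}.
Read 'b': q0→{q4}; now {q4}.
Read 'a': q4→{q4}; now {q4}.
Read 'b': q4→{q2}; now {q2}.
Read 'c': q2→{q0, q3}; now {q0, q3}.
The final set {q0, q3} contains the accepting state q3.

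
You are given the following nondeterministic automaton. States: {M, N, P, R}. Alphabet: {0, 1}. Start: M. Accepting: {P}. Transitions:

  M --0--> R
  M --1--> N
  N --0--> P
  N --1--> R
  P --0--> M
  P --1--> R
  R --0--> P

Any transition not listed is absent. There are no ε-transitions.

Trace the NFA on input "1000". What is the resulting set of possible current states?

{R}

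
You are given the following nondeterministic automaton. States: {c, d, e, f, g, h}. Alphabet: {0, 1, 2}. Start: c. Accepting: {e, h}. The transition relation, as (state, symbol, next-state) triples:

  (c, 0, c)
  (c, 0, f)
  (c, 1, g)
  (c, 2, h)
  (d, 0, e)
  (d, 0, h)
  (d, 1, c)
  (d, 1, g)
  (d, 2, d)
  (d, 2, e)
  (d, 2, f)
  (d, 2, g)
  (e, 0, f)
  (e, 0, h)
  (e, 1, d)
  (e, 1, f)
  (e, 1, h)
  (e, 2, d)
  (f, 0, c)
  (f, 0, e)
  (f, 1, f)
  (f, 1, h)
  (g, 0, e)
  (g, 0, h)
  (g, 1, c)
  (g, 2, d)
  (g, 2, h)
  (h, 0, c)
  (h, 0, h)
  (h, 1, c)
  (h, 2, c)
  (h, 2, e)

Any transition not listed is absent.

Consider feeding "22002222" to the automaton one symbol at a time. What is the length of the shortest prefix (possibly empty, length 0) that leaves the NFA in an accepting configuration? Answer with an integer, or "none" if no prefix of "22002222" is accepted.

1

Start in {c}.
Read '2': c→{h}; now {h}.
None of the earlier sets intersect F, but {h} does.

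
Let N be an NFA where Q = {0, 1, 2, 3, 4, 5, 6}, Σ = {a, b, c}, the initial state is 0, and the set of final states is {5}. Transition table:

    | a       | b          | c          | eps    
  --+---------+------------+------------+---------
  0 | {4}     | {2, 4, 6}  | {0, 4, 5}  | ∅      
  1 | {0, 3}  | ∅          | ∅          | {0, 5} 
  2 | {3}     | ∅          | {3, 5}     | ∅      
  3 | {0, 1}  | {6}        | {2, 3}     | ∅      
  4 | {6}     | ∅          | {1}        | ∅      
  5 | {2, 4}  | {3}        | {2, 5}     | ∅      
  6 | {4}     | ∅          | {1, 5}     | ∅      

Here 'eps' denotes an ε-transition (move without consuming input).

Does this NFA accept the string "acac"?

Yes

Start in {0}.
Read 'a': {0} → {4}.
Read 'c': {4} → {0, 1, 5}.
Read 'a': {0, 1, 5} → {0, 2, 3, 4}.
Read 'c': {0, 2, 3, 4} → {0, 1, 2, 3, 4, 5}.
The final set {0, 1, 2, 3, 4, 5} contains the accepting state 5.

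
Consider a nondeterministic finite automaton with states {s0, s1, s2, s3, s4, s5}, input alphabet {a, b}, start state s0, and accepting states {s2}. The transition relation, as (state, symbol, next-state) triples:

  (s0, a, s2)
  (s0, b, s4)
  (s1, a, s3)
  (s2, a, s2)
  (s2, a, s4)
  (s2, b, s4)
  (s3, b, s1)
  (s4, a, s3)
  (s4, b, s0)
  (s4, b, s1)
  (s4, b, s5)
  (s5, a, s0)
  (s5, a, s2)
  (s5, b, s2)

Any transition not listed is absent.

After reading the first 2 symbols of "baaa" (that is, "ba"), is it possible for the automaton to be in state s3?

Start in {s0}.
Read 'b': s0→{s4}; now {s4}.
Read 'a': s4→{s3}; now {s3}.
State s3 is in {s3}.

Yes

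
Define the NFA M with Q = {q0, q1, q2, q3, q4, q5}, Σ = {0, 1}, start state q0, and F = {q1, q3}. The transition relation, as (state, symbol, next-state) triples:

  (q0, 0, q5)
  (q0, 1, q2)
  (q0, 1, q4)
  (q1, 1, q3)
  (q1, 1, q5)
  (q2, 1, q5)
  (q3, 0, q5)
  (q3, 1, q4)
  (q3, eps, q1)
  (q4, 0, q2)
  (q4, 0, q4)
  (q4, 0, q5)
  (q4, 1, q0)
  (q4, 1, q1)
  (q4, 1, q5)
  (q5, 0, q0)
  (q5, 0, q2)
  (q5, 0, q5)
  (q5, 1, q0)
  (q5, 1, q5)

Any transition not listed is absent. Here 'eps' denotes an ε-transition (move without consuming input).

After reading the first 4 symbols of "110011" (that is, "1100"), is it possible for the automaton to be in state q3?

Start in {q0}.
Read '1': q0→{q2, q4}; now {q2, q4}.
Read '1': q2→{q5}, q4→{q0, q1, q5}; now {q0, q1, q5}.
Read '0': q0→{q5}, q1→∅, q5→{q0, q2, q5}; now {q0, q2, q5}.
Read '0': q0→{q5}, q2→∅, q5→{q0, q2, q5}; now {q0, q2, q5}.
State q3 is not in {q0, q2, q5}.

No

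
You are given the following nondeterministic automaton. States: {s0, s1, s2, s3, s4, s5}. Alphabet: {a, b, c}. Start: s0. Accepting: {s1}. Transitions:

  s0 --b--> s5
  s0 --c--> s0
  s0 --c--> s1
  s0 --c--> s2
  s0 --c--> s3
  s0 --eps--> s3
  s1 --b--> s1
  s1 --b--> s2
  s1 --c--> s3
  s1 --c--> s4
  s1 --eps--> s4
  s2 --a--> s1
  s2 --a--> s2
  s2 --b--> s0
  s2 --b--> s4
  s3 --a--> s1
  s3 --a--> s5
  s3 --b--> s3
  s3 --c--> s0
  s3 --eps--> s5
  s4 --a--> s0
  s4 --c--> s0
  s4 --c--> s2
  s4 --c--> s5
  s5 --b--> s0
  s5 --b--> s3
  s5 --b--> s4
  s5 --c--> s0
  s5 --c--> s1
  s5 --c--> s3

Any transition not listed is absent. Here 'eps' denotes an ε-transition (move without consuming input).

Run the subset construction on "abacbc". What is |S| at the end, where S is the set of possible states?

Start: ε-closure({s0}) = {s0, s3, s5}.
Read 'a': s0→∅, s3→{s1, s5}, s5→∅; union {s1, s5}; ε-closure = {s1, s4, s5}.
Read 'b': s1→{s1, s2}, s4→∅, s5→{s0, s3, s4}; union {s0, s1, s2, s3, s4}; ε-closure = {s0, s1, s2, s3, s4, s5}.
Read 'a': s0→∅, s1→∅, s2→{s1, s2}, s3→{s1, s5}, s4→{s0}, s5→∅; union {s0, s1, s2, s5}; ε-closure = {s0, s1, s2, s3, s4, s5}.
Read 'c': s0→{s0, s1, s2, s3}, s1→{s3, s4}, s2→∅, s3→{s0}, s4→{s0, s2, s5}, s5→{s0, s1, s3}; now {s0, s1, s2, s3, s4, s5}.
Read 'b': s0→{s5}, s1→{s1, s2}, s2→{s0, s4}, s3→{s3}, s4→∅, s5→{s0, s3, s4}; now {s0, s1, s2, s3, s4, s5}.
Read 'c': s0→{s0, s1, s2, s3}, s1→{s3, s4}, s2→∅, s3→{s0}, s4→{s0, s2, s5}, s5→{s0, s1, s3}; now {s0, s1, s2, s3, s4, s5}.
That set has 6 states.

6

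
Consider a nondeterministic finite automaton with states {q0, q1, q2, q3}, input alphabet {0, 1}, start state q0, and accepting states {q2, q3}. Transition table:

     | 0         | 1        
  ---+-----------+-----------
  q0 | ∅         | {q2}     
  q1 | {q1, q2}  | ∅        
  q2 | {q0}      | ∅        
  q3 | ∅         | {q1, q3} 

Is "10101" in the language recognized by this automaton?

Yes

Start in {q0}.
Read '1': q0→{q2}; now {q2}.
Read '0': q2→{q0}; now {q0}.
Read '1': q0→{q2}; now {q2}.
Read '0': q2→{q0}; now {q0}.
Read '1': q0→{q2}; now {q2}.
The final set {q2} contains the accepting state q2.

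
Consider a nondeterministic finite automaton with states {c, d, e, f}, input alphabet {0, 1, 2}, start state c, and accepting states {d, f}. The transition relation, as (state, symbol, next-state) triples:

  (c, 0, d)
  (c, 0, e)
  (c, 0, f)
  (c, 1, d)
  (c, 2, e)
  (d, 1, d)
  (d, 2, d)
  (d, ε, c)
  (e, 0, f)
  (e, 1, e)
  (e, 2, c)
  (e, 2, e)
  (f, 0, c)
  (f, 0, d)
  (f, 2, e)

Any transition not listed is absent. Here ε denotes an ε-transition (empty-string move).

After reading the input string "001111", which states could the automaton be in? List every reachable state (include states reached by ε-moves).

{c, d, e}

Start in {c}.
Read '0': c→{d, e, f}; union {d, e, f}; ε-closure = {c, d, e, f}.
Read '0': c→{d, e, f}, d→∅, e→{f}, f→{c, d}; now {c, d, e, f}.
Read '1': c→{d}, d→{d}, e→{e}, f→∅; union {d, e}; ε-closure = {c, d, e}.
Read '1': c→{d}, d→{d}, e→{e}; union {d, e}; ε-closure = {c, d, e}.
Read '1': c→{d}, d→{d}, e→{e}; union {d, e}; ε-closure = {c, d, e}.
Read '1': c→{d}, d→{d}, e→{e}; union {d, e}; ε-closure = {c, d, e}.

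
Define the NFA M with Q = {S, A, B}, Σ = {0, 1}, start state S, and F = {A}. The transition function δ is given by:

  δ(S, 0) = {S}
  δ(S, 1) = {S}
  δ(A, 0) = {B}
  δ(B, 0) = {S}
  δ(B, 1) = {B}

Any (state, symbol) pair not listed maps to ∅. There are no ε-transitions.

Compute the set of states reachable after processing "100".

Start in {S}.
Read '1': S→{S}; now {S}.
Read '0': S→{S}; now {S}.
Read '0': S→{S}; now {S}.

{S}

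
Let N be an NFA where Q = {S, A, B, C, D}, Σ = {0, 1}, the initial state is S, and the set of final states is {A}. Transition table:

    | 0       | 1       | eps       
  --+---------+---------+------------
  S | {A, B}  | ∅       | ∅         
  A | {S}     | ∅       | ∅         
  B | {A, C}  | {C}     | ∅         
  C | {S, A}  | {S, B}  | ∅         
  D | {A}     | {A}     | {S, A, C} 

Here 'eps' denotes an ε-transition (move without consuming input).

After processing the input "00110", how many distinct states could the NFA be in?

2

Start in {S}.
Read '0': S→{A, B}; now {A, B}.
Read '0': A→{S}, B→{A, C}; now {S, A, C}.
Read '1': S→∅, A→∅, C→{S, B}; now {S, B}.
Read '1': S→∅, B→{C}; now {C}.
Read '0': C→{S, A}; now {S, A}.
That set has 2 states.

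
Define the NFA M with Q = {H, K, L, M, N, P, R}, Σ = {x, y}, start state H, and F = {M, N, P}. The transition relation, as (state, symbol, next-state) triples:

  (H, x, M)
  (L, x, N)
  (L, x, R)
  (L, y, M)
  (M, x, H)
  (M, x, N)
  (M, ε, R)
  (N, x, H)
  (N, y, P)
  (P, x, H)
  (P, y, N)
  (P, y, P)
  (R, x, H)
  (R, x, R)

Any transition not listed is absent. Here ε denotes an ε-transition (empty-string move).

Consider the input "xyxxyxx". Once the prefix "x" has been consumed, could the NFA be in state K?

No

Start in {H}.
Read 'x': H→{M}; union {M}; ε-closure = {M, R}.
State K is not in {M, R}.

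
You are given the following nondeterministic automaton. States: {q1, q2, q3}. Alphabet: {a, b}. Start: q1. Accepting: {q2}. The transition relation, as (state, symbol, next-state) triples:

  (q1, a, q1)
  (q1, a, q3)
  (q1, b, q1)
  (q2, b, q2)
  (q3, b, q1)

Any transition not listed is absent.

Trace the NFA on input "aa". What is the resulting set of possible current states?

{q1, q3}

Start in {q1}.
Read 'a': {q1} → {q1, q3}.
Read 'a': {q1, q3} → {q1, q3}.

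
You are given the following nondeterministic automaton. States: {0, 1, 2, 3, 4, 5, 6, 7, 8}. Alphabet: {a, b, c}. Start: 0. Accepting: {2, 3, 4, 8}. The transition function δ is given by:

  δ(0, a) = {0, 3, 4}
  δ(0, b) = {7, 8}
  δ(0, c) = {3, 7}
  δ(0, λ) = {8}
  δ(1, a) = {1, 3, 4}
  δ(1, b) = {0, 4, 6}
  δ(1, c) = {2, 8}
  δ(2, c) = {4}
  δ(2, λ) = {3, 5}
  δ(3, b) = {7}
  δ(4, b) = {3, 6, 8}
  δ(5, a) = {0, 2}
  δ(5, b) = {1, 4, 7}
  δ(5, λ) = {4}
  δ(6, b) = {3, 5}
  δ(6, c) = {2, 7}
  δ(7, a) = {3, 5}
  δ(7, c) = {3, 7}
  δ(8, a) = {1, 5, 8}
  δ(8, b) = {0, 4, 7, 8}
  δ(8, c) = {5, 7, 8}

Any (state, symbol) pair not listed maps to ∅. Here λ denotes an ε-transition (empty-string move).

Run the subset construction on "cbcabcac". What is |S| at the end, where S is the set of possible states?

Start: ε-closure({0}) = {0, 8}.
Read 'c': 0→{3, 7}, 8→{5, 7, 8}; union {3, 5, 7, 8}; ε-closure = {3, 4, 5, 7, 8}.
Read 'b': 3→{7}, 4→{3, 6, 8}, 5→{1, 4, 7}, 7→∅, 8→{0, 4, 7, 8}; now {0, 1, 3, 4, 6, 7, 8}.
Read 'c': 0→{3, 7}, 1→{2, 8}, 3→∅, 4→∅, 6→{2, 7}, 7→{3, 7}, 8→{5, 7, 8}; union {2, 3, 5, 7, 8}; ε-closure = {2, 3, 4, 5, 7, 8}.
Read 'a': 2→∅, 3→∅, 4→∅, 5→{0, 2}, 7→{3, 5}, 8→{1, 5, 8}; union {0, 1, 2, 3, 5, 8}; ε-closure = {0, 1, 2, 3, 4, 5, 8}.
Read 'b': 0→{7, 8}, 1→{0, 4, 6}, 2→∅, 3→{7}, 4→{3, 6, 8}, 5→{1, 4, 7}, 8→{0, 4, 7, 8}; now {0, 1, 3, 4, 6, 7, 8}.
Read 'c': 0→{3, 7}, 1→{2, 8}, 3→∅, 4→∅, 6→{2, 7}, 7→{3, 7}, 8→{5, 7, 8}; union {2, 3, 5, 7, 8}; ε-closure = {2, 3, 4, 5, 7, 8}.
Read 'a': 2→∅, 3→∅, 4→∅, 5→{0, 2}, 7→{3, 5}, 8→{1, 5, 8}; union {0, 1, 2, 3, 5, 8}; ε-closure = {0, 1, 2, 3, 4, 5, 8}.
Read 'c': 0→{3, 7}, 1→{2, 8}, 2→{4}, 3→∅, 4→∅, 5→∅, 8→{5, 7, 8}; now {2, 3, 4, 5, 7, 8}.
That set has 6 states.

6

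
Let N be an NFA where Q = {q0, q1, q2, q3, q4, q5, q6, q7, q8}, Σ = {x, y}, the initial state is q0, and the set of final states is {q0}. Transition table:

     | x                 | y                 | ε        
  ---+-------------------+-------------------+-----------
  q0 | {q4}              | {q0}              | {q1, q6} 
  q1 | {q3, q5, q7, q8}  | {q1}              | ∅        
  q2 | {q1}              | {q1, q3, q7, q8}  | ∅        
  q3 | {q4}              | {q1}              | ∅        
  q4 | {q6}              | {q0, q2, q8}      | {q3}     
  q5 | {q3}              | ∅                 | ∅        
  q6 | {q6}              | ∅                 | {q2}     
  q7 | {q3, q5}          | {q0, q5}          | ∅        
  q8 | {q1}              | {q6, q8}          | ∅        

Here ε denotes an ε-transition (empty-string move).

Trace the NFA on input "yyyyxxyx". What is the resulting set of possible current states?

Start: ε-closure({q0}) = {q0, q1, q2, q6}.
Read 'y': {q0, q1, q2, q6} → {q0, q1, q2, q3, q6, q7, q8}.
Read 'y': {q0, q1, q2, q3, q6, q7, q8} → {q0, q1, q2, q3, q5, q6, q7, q8}.
Read 'y': {q0, q1, q2, q3, q5, q6, q7, q8} → {q0, q1, q2, q3, q5, q6, q7, q8}.
Read 'y': {q0, q1, q2, q3, q5, q6, q7, q8} → {q0, q1, q2, q3, q5, q6, q7, q8}.
Read 'x': {q0, q1, q2, q3, q5, q6, q7, q8} → {q1, q2, q3, q4, q5, q6, q7, q8}.
Read 'x': {q1, q2, q3, q4, q5, q6, q7, q8} → {q1, q2, q3, q4, q5, q6, q7, q8}.
Read 'y': {q1, q2, q3, q4, q5, q6, q7, q8} → {q0, q1, q2, q3, q5, q6, q7, q8}.
Read 'x': {q0, q1, q2, q3, q5, q6, q7, q8} → {q1, q2, q3, q4, q5, q6, q7, q8}.

{q1, q2, q3, q4, q5, q6, q7, q8}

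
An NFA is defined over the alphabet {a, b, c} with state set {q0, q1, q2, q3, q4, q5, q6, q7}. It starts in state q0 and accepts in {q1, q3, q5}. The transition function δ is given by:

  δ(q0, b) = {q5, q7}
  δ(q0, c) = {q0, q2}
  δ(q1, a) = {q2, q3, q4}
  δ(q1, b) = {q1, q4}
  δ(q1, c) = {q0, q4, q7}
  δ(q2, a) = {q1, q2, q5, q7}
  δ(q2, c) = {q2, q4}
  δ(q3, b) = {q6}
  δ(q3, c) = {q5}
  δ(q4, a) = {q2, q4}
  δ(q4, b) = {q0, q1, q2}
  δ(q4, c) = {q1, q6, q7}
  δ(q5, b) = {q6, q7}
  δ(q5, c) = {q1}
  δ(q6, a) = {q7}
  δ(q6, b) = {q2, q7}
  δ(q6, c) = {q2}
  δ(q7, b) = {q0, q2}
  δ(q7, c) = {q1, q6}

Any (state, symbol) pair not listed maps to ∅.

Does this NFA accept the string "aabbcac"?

Start in {q0}.
Read 'a': {q0} → ∅.
The set is empty and remains empty for the remaining 6 symbols.
The final set ∅ contains no accepting state.

No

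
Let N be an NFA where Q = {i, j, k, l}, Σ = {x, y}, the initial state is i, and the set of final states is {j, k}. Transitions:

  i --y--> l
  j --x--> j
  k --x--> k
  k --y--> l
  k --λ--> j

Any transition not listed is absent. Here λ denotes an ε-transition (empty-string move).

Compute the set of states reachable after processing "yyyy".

∅

Start in {i}.
Read 'y': {i} → {l}.
Read 'y': {l} → ∅.
The set is empty and remains empty for the remaining 2 symbols.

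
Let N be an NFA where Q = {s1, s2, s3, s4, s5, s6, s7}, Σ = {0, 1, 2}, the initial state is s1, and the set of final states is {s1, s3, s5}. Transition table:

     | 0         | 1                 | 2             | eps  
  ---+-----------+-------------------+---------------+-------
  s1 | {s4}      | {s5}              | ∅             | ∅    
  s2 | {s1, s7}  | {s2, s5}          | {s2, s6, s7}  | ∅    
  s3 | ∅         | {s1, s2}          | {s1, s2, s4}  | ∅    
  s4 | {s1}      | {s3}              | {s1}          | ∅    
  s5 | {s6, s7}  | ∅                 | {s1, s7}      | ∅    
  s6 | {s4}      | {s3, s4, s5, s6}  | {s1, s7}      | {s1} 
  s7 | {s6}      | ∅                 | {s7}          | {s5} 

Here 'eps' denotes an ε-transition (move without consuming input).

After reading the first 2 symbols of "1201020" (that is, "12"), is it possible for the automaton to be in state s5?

Yes

Start in {s1}.
Read '1': s1→{s5}; now {s5}.
Read '2': s5→{s1, s7}; union {s1, s7}; ε-closure = {s1, s5, s7}.
State s5 is in {s1, s5, s7}.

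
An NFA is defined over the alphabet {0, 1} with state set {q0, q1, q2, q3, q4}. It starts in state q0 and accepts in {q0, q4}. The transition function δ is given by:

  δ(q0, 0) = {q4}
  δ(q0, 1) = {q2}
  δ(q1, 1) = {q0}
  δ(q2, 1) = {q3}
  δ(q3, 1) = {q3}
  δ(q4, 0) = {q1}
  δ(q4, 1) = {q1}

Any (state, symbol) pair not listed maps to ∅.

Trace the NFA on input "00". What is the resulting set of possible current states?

{q1}

Start in {q0}.
Read '0': {q0} → {q4}.
Read '0': {q4} → {q1}.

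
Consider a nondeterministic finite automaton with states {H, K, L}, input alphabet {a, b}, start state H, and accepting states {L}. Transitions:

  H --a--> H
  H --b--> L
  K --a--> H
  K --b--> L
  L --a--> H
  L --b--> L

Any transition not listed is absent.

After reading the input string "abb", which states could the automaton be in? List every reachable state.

{L}

Start in {H}.
Read 'a': H→{H}; now {H}.
Read 'b': H→{L}; now {L}.
Read 'b': L→{L}; now {L}.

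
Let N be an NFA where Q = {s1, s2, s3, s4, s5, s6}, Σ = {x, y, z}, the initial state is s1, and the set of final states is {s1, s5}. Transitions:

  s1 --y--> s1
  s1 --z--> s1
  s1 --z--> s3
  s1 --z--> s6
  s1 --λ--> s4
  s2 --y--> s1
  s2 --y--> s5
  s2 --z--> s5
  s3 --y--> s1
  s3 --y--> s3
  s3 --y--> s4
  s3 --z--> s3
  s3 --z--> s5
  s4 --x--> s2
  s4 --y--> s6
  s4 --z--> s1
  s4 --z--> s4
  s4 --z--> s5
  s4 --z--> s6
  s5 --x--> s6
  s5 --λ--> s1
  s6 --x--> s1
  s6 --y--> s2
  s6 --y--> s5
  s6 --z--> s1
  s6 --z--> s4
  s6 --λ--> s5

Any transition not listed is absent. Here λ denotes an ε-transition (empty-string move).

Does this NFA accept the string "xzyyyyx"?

Start: ε-closure({s1}) = {s1, s4}.
Read 'x': s1→∅, s4→{s2}; now {s2}.
Read 'z': s2→{s5}; union {s5}; ε-closure = {s1, s4, s5}.
Read 'y': s1→{s1}, s4→{s6}, s5→∅; union {s1, s6}; ε-closure = {s1, s4, s5, s6}.
Read 'y': s1→{s1}, s4→{s6}, s5→∅, s6→{s2, s5}; union {s1, s2, s5, s6}; ε-closure = {s1, s2, s4, s5, s6}.
Read 'y': s1→{s1}, s2→{s1, s5}, s4→{s6}, s5→∅, s6→{s2, s5}; union {s1, s2, s5, s6}; ε-closure = {s1, s2, s4, s5, s6}.
Read 'y': s1→{s1}, s2→{s1, s5}, s4→{s6}, s5→∅, s6→{s2, s5}; union {s1, s2, s5, s6}; ε-closure = {s1, s2, s4, s5, s6}.
Read 'x': s1→∅, s2→∅, s4→{s2}, s5→{s6}, s6→{s1}; union {s1, s2, s6}; ε-closure = {s1, s2, s4, s5, s6}.
The final set {s1, s2, s4, s5, s6} contains the accepting states s1, s5.

Yes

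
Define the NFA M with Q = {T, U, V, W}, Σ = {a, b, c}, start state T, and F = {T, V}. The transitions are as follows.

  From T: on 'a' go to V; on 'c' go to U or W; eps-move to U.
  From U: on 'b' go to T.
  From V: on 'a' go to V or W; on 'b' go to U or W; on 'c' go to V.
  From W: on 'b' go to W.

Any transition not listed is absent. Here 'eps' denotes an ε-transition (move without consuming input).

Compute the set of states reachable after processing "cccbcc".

Start: ε-closure({T}) = {T, U}.
Read 'c': T→{U, W}, U→∅; now {U, W}.
Read 'c': U→∅, W→∅; now ∅.
The set is empty and remains empty for the remaining 4 symbols.

∅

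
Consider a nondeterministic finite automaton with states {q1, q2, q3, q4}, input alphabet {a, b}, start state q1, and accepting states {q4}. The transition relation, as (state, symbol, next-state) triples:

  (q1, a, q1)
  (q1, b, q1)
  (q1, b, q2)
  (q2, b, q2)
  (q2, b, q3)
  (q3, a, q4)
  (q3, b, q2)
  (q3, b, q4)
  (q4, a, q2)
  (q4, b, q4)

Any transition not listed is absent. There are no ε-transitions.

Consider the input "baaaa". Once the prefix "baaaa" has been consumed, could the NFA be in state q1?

Yes

Start in {q1}.
Read 'b': {q1} → {q1, q2}.
Read 'a': {q1, q2} → {q1}.
Read 'a': {q1} → {q1}.
Read 'a': {q1} → {q1}.
Read 'a': {q1} → {q1}.
State q1 is in {q1}.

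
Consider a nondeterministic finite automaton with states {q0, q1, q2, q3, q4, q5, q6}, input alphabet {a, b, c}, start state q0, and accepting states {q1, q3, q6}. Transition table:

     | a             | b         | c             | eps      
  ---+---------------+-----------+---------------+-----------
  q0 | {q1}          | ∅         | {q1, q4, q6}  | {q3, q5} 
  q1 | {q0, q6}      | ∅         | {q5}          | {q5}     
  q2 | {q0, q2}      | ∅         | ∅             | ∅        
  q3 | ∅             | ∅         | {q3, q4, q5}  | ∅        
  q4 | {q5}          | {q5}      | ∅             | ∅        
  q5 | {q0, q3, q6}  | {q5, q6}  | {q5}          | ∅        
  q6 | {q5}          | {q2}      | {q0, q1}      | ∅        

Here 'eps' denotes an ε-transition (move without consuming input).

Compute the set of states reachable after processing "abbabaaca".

Start: ε-closure({q0}) = {q0, q3, q5}.
Read 'a': q0→{q1}, q3→∅, q5→{q0, q3, q6}; union {q0, q1, q3, q6}; ε-closure = {q0, q1, q3, q5, q6}.
Read 'b': q0→∅, q1→∅, q3→∅, q5→{q5, q6}, q6→{q2}; now {q2, q5, q6}.
Read 'b': q2→∅, q5→{q5, q6}, q6→{q2}; now {q2, q5, q6}.
Read 'a': q2→{q0, q2}, q5→{q0, q3, q6}, q6→{q5}; now {q0, q2, q3, q5, q6}.
Read 'b': q0→∅, q2→∅, q3→∅, q5→{q5, q6}, q6→{q2}; now {q2, q5, q6}.
Read 'a': q2→{q0, q2}, q5→{q0, q3, q6}, q6→{q5}; now {q0, q2, q3, q5, q6}.
Read 'a': q0→{q1}, q2→{q0, q2}, q3→∅, q5→{q0, q3, q6}, q6→{q5}; now {q0, q1, q2, q3, q5, q6}.
Read 'c': q0→{q1, q4, q6}, q1→{q5}, q2→∅, q3→{q3, q4, q5}, q5→{q5}, q6→{q0, q1}; now {q0, q1, q3, q4, q5, q6}.
Read 'a': q0→{q1}, q1→{q0, q6}, q3→∅, q4→{q5}, q5→{q0, q3, q6}, q6→{q5}; now {q0, q1, q3, q5, q6}.

{q0, q1, q3, q5, q6}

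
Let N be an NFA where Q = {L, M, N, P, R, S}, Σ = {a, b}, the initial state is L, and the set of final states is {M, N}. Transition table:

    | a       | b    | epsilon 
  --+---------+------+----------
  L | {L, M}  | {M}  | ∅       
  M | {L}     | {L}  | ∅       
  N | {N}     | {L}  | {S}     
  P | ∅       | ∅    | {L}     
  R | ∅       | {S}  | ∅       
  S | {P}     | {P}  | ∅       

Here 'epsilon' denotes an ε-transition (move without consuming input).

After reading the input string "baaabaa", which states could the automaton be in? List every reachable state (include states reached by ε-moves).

{L, M}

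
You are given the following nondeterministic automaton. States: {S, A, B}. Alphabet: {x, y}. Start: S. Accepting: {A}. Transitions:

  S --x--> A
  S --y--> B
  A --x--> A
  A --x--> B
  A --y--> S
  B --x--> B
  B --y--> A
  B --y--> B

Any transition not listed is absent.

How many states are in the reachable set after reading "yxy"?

2

Start in {S}.
Read 'y': {S} → {B}.
Read 'x': {B} → {B}.
Read 'y': {B} → {A, B}.
That set has 2 states.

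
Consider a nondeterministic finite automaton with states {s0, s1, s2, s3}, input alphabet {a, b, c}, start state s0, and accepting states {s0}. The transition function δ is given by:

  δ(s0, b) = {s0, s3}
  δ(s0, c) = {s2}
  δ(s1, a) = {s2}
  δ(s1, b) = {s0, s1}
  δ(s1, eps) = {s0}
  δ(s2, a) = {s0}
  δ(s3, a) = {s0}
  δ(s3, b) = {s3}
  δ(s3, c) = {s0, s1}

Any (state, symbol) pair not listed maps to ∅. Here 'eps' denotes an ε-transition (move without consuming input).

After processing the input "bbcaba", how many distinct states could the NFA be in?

Start in {s0}.
Read 'b': {s0} → {s0, s3}.
Read 'b': {s0, s3} → {s0, s3}.
Read 'c': {s0, s3} → {s0, s1, s2}.
Read 'a': {s0, s1, s2} → {s0, s2}.
Read 'b': {s0, s2} → {s0, s3}.
Read 'a': {s0, s3} → {s0}.
That set has 1 state.

1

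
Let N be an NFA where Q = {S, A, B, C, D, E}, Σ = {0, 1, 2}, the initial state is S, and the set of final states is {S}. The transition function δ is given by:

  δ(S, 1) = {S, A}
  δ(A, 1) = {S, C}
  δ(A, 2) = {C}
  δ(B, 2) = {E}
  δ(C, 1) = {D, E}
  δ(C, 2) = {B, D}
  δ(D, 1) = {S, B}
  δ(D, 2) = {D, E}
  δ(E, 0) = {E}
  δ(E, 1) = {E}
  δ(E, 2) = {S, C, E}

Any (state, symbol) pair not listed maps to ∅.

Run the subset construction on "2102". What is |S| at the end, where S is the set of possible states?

Start in {S}.
Read '2': {S} → ∅.
The set is empty and remains empty for the remaining 3 symbols.
That set has 0 states.

0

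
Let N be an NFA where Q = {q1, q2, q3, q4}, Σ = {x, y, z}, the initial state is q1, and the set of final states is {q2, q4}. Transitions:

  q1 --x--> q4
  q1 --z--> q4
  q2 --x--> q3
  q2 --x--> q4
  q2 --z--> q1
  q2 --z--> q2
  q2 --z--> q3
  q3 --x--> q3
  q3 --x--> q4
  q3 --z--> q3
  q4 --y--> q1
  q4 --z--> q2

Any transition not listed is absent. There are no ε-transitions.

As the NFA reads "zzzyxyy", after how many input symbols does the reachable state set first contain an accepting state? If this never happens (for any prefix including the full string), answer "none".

Start in {q1}.
Read 'z': q1→{q4}; now {q4}.
None of the earlier sets intersect F, but {q4} does.

1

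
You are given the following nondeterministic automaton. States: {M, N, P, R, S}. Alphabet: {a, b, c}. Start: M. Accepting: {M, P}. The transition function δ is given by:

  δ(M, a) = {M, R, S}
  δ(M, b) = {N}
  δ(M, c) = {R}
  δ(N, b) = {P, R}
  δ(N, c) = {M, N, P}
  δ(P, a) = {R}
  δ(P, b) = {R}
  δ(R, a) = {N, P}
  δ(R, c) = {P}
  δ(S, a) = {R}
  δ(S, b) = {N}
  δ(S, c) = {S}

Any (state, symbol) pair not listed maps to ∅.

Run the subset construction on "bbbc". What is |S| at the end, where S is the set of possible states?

Start in {M}.
Read 'b': M→{N}; now {N}.
Read 'b': N→{P, R}; now {P, R}.
Read 'b': P→{R}, R→∅; now {R}.
Read 'c': R→{P}; now {P}.
That set has 1 state.

1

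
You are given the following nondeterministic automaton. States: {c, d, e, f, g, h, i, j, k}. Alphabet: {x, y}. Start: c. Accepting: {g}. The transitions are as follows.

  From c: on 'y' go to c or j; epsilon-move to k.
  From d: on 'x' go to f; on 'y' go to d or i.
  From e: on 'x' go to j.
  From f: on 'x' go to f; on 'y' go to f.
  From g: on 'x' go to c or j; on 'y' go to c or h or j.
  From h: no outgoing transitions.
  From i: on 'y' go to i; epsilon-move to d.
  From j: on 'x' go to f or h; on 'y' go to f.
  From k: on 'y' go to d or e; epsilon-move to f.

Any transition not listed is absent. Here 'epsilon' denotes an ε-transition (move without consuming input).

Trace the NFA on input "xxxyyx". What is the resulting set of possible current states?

{f}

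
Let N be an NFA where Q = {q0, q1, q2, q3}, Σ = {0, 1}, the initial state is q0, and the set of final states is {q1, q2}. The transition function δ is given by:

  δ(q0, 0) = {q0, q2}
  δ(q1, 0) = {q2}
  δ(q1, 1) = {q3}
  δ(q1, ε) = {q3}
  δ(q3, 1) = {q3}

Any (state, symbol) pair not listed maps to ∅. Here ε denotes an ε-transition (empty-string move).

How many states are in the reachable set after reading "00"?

Start in {q0}.
Read '0': q0→{q0, q2}; now {q0, q2}.
Read '0': q0→{q0, q2}, q2→∅; now {q0, q2}.
That set has 2 states.

2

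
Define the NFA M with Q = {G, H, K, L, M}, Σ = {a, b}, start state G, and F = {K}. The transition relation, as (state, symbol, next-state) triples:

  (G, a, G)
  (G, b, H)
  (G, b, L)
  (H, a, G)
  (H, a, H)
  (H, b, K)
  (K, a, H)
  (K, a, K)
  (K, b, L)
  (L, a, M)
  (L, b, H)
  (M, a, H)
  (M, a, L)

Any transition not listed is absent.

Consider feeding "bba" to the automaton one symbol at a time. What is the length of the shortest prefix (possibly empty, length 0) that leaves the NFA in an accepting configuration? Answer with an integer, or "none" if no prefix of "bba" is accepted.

Start in {G}.
Read 'b': G→{H, L}; now {H, L}.
Read 'b': H→{K}, L→{H}; now {H, K}.
None of the earlier sets intersect F, but {H, K} does.

2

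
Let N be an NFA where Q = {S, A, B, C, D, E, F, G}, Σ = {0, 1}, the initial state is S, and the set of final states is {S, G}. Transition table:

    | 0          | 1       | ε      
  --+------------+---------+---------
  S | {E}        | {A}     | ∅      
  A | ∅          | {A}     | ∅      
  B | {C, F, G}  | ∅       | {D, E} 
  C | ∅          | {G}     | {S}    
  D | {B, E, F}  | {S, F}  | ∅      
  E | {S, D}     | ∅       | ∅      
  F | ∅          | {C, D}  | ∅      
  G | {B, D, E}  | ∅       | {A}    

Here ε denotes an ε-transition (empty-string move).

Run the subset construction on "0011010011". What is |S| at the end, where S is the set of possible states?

6

Start in {S}.
Read '0': {S} → {E}.
Read '0': {E} → {S, D}.
Read '1': {S, D} → {S, A, F}.
Read '1': {S, A, F} → {S, A, C, D}.
Read '0': {S, A, C, D} → {B, D, E, F}.
Read '1': {B, D, E, F} → {S, C, D, F}.
Read '0': {S, C, D, F} → {B, D, E, F}.
Read '0': {B, D, E, F} → {S, A, B, C, D, E, F, G}.
Read '1': {S, A, B, C, D, E, F, G} → {S, A, C, D, F, G}.
Read '1': {S, A, C, D, F, G} → {S, A, C, D, F, G}.
That set has 6 states.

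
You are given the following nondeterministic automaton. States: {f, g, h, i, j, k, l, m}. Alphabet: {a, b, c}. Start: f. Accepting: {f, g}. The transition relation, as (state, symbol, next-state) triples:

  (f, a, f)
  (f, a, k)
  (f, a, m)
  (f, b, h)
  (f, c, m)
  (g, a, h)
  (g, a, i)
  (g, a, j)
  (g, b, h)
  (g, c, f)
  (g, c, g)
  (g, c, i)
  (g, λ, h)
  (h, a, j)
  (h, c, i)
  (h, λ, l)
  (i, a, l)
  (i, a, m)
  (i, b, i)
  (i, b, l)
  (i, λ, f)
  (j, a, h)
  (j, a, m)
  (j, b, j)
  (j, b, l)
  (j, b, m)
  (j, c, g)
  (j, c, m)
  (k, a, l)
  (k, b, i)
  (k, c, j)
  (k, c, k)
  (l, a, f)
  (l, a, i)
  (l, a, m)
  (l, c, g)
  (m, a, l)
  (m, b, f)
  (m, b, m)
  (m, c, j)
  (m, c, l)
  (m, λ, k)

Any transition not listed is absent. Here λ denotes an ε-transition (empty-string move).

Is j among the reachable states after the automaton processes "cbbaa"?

Start in {f}.
Read 'c': f→{m}; union {m}; ε-closure = {k, m}.
Read 'b': k→{i}, m→{f, m}; union {f, i, m}; ε-closure = {f, i, k, m}.
Read 'b': f→{h}, i→{i, l}, k→{i}, m→{f, m}; union {f, h, i, l, m}; ε-closure = {f, h, i, k, l, m}.
Read 'a': f→{f, k, m}, h→{j}, i→{l, m}, k→{l}, l→{f, i, m}, m→{l}; now {f, i, j, k, l, m}.
Read 'a': f→{f, k, m}, i→{l, m}, j→{h, m}, k→{l}, l→{f, i, m}, m→{l}; now {f, h, i, k, l, m}.
State j is not in {f, h, i, k, l, m}.

No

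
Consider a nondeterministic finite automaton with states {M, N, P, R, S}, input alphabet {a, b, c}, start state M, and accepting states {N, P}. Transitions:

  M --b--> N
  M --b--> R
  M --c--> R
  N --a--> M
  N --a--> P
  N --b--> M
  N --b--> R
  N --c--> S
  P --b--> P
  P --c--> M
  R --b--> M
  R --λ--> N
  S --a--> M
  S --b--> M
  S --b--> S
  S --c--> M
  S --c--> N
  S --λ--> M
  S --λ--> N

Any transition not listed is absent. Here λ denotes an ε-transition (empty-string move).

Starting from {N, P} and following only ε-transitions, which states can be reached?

{N, P}

Begin with {N, P}.
No ε-moves leave this set, so the closure equals the set itself.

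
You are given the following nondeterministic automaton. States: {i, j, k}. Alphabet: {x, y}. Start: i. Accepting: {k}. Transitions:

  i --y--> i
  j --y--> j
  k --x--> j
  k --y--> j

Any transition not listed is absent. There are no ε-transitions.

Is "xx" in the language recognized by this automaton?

No

Start in {i}.
Read 'x': i→∅; now ∅.
The set is empty and remains empty for the remaining 1 symbol.
The final set ∅ contains no accepting state.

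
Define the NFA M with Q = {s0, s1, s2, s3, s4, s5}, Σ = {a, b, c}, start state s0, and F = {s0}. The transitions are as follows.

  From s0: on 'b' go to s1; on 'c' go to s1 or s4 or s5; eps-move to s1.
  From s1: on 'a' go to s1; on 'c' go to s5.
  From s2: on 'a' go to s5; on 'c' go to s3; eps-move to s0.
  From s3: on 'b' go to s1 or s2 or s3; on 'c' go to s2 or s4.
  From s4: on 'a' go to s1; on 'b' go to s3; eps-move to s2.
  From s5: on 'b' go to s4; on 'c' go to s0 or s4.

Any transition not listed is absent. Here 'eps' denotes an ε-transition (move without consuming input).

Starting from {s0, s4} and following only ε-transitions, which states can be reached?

Begin with {s0, s4}.
ε-move s4 → s2; add s2.
ε-move s0 → s1; add s1.

{s0, s1, s2, s4}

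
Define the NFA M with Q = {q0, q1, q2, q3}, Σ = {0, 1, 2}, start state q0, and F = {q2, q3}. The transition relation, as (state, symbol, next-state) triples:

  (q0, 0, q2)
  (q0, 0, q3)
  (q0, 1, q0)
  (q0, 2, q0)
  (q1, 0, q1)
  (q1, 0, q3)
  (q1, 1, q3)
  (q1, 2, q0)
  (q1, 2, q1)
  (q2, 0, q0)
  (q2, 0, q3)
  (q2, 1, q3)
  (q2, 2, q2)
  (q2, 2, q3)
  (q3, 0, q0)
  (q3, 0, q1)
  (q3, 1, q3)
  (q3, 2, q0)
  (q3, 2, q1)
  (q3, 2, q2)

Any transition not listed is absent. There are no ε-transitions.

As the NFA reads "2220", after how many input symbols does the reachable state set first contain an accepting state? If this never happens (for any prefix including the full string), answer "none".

4

Start in {q0}.
Read '2': q0→{q0}; now {q0}.
Read '2': q0→{q0}; now {q0}.
Read '2': q0→{q0}; now {q0}.
Read '0': q0→{q2, q3}; now {q2, q3}.
None of the earlier sets intersect F, but {q2, q3} does.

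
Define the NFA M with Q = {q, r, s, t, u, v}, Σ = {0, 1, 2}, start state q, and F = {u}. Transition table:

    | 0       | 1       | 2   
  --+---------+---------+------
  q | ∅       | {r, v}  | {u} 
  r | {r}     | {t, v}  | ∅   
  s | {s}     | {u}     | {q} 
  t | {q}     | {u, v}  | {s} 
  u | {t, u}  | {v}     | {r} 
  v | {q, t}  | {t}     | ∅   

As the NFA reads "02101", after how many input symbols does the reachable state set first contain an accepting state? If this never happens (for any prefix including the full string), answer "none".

Start in {q}.
Read '0': {q} → ∅.
The set is empty and remains empty for the remaining 4 symbols.
No reachable set along the way intersects F.

none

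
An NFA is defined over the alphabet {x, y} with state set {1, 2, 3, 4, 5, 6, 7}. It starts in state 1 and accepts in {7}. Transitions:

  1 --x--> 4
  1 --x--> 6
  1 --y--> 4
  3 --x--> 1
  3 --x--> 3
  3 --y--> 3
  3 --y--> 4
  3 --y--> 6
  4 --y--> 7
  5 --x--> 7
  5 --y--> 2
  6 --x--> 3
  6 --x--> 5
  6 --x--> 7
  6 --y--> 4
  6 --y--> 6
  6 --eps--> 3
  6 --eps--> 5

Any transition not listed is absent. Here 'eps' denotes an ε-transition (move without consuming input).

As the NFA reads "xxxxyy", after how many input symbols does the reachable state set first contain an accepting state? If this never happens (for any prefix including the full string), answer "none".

2

Start in {1}.
Read 'x': {1} → {3, 4, 5, 6}.
Read 'x': {3, 4, 5, 6} → {1, 3, 5, 7}.
None of the earlier sets intersect F, but {1, 3, 5, 7} does.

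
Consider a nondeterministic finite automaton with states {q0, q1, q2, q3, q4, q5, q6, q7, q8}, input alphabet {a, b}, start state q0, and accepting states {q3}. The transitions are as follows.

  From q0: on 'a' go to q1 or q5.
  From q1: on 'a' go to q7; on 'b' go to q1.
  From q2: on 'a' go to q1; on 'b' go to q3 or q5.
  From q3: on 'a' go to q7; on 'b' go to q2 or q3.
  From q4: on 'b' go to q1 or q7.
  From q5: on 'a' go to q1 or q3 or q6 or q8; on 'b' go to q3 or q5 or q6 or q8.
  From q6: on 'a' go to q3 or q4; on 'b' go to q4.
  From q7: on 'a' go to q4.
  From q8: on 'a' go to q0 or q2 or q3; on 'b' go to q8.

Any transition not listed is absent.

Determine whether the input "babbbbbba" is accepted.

No

Start in {q0}.
Read 'b': q0→∅; now ∅.
The set is empty and remains empty for the remaining 8 symbols.
The final set ∅ contains no accepting state.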